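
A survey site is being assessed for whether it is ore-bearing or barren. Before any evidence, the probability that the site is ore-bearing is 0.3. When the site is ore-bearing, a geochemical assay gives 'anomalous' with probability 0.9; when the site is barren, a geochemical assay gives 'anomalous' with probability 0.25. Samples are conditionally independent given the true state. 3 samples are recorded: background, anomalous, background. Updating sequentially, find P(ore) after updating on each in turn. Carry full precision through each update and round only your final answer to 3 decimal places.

After 'background': P(ore) = 0.1·0.3000 / (0.1·0.3000 + 0.75·0.7000) ≈ 0.0541
After 'anomalous': P(ore) = 0.9·0.0541 / (0.9·0.0541 + 0.25·0.9459) ≈ 0.1706
After 'background': P(ore) = 0.1·0.1706 / (0.1·0.1706 + 0.75·0.8294) ≈ 0.0267

0.027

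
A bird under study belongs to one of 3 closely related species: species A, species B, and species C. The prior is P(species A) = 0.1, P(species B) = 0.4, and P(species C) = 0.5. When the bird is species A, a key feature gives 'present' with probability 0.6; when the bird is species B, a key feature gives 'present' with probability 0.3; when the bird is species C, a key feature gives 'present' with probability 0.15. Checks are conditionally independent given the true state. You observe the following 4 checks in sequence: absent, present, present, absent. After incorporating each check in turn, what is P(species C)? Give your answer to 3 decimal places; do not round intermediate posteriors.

0.258

After 'absent': normaliser = 0.4·0.1000 + 0.7·0.4000 + 0.85·0.5000; P(species A) ≈ 0.0537, P(species B) ≈ 0.3758, P(species C) ≈ 0.5705
After 'present': normaliser = 0.6·0.0537 + 0.3·0.3758 + 0.15·0.5705; P(species A) ≈ 0.1397, P(species B) ≈ 0.4891, P(species C) ≈ 0.3712
After 'present': normaliser = 0.6·0.1397 + 0.3·0.4891 + 0.15·0.3712; P(species A) ≈ 0.2929, P(species B) ≈ 0.5126, P(species C) ≈ 0.1945
After 'absent': normaliser = 0.4·0.2929 + 0.7·0.5126 + 0.85·0.1945; P(species A) ≈ 0.1827, P(species B) ≈ 0.5595, P(species C) ≈ 0.2578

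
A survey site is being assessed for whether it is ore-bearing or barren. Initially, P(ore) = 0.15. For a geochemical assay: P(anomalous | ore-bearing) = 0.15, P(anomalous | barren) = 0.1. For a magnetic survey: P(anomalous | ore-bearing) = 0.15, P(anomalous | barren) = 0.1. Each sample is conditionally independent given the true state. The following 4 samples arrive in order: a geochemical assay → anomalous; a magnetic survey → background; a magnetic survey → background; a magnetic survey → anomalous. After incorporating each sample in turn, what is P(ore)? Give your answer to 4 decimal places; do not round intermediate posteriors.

0.2615

After a geochemical assay='anomalous': P(ore) = 0.15·0.1500 / (0.15·0.1500 + 0.1·0.8500) ≈ 0.2093
After a magnetic survey='background': P(ore) = 0.85·0.2093 / (0.85·0.2093 + 0.9·0.7907) ≈ 0.2000
After a magnetic survey='background': P(ore) = 0.85·0.2000 / (0.85·0.2000 + 0.9·0.8000) ≈ 0.1910
After a magnetic survey='anomalous': P(ore) = 0.15·0.1910 / (0.15·0.1910 + 0.1·0.8090) ≈ 0.2615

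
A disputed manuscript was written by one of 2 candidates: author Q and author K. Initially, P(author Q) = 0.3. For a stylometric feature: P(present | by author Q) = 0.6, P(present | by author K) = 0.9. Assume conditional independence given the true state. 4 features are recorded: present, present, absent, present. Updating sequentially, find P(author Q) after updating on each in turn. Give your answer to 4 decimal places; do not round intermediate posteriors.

0.3368

After 'present': P(author Q) = 0.6·0.3000 / (0.6·0.3000 + 0.9·0.7000) ≈ 0.2222
After 'present': P(author Q) = 0.6·0.2222 / (0.6·0.2222 + 0.9·0.7778) ≈ 0.1600
After 'absent': P(author Q) = 0.4·0.1600 / (0.4·0.1600 + 0.1·0.8400) ≈ 0.4324
After 'present': P(author Q) = 0.6·0.4324 / (0.6·0.4324 + 0.9·0.5676) ≈ 0.3368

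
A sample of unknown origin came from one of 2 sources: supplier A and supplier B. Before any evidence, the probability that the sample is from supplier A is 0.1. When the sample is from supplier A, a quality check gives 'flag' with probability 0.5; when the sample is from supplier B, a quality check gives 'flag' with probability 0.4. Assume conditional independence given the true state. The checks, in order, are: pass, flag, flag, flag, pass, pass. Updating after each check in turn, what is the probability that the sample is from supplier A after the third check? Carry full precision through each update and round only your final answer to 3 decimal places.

0.126

After 'pass': P(supplier A) = 0.5·0.1000 / (0.5·0.1000 + 0.6·0.9000) ≈ 0.0847
After 'flag': P(supplier A) = 0.5·0.0847 / (0.5·0.0847 + 0.4·0.9153) ≈ 0.1037
After 'flag': P(supplier A) = 0.5·0.1037 / (0.5·0.1037 + 0.4·0.8963) ≈ 0.1264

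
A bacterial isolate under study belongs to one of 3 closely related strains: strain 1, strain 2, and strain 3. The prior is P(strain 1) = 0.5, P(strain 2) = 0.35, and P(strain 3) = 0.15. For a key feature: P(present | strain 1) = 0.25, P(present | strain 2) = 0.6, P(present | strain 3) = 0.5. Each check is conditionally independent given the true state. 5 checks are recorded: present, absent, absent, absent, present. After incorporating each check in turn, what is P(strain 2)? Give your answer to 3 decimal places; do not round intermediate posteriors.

After 'present': normaliser = 0.25·0.5000 + 0.6·0.3500 + 0.5·0.1500; P(strain 1) ≈ 0.3049, P(strain 2) ≈ 0.5122, P(strain 3) ≈ 0.1829
After 'absent': normaliser = 0.75·0.3049 + 0.4·0.5122 + 0.5·0.1829; P(strain 1) ≈ 0.4355, P(strain 2) ≈ 0.3902, P(strain 3) ≈ 0.1742
After 'absent': normaliser = 0.75·0.4355 + 0.4·0.3902 + 0.5·0.1742; P(strain 1) ≈ 0.5732, P(strain 2) ≈ 0.2739, P(strain 3) ≈ 0.1529
After 'absent': normaliser = 0.75·0.5732 + 0.4·0.2739 + 0.5·0.1529; P(strain 1) ≈ 0.6980, P(strain 2) ≈ 0.1779, P(strain 3) ≈ 0.1241
After 'present': normaliser = 0.25·0.6980 + 0.6·0.1779 + 0.5·0.1241; P(strain 1) ≈ 0.5083, P(strain 2) ≈ 0.3109, P(strain 3) ≈ 0.1807

0.311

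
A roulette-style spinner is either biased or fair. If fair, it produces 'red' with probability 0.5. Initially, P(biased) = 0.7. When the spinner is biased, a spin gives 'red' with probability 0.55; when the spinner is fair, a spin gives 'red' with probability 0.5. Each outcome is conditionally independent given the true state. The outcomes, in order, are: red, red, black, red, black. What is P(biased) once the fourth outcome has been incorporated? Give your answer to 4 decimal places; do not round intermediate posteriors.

0.7365

Apply Bayes' rule sequentially, carrying P(biased) forward.
After 'red': P(biased) = 0.55·0.7000 / (0.55·0.7000 + 0.5·0.3000) ≈ 0.7196
After 'red': P(biased) = 0.55·0.7196 / (0.55·0.7196 + 0.5·0.2804) ≈ 0.7384
After 'black': P(biased) = 0.45·0.7384 / (0.45·0.7384 + 0.5·0.2616) ≈ 0.7176
After 'red': P(biased) = 0.55·0.7176 / (0.55·0.7176 + 0.5·0.2824) ≈ 0.7365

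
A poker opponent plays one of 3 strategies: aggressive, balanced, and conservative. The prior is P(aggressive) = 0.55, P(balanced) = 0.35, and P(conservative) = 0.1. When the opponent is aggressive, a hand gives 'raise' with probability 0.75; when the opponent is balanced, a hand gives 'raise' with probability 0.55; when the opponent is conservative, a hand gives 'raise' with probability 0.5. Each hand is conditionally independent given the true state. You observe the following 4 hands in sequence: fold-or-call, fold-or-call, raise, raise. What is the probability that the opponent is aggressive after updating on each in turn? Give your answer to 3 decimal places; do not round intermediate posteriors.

0.411

After 'fold-or-call': normaliser = 0.25·0.5500 + 0.45·0.3500 + 0.5·0.1000; P(aggressive) ≈ 0.3986, P(balanced) ≈ 0.4565, P(conservative) ≈ 0.1449
After 'fold-or-call': normaliser = 0.25·0.3986 + 0.45·0.4565 + 0.5·0.1449; P(aggressive) ≈ 0.2639, P(balanced) ≈ 0.5441, P(conservative) ≈ 0.1919
After 'raise': normaliser = 0.75·0.2639 + 0.55·0.5441 + 0.5·0.1919; P(aggressive) ≈ 0.3337, P(balanced) ≈ 0.5045, P(conservative) ≈ 0.1618
After 'raise': normaliser = 0.75·0.3337 + 0.55·0.5045 + 0.5·0.1618; P(aggressive) ≈ 0.4112, P(balanced) ≈ 0.4559, P(conservative) ≈ 0.1329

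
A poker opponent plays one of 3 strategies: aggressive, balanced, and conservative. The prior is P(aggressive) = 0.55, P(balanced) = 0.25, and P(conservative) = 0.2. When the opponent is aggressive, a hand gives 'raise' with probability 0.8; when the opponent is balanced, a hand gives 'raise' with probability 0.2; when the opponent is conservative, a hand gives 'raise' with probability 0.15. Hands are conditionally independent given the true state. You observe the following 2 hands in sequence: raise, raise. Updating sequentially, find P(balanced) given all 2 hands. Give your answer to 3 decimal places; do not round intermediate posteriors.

0.027

Apply Bayes' rule sequentially, carrying P(balanced) forward.
After 'raise': normaliser = 0.8·0.5500 + 0.2·0.2500 + 0.15·0.2000; P(aggressive) ≈ 0.8462, P(balanced) ≈ 0.0962, P(conservative) ≈ 0.0577
After 'raise': normaliser = 0.8·0.8462 + 0.2·0.0962 + 0.15·0.0577; P(aggressive) ≈ 0.9604, P(balanced) ≈ 0.0273, P(conservative) ≈ 0.0123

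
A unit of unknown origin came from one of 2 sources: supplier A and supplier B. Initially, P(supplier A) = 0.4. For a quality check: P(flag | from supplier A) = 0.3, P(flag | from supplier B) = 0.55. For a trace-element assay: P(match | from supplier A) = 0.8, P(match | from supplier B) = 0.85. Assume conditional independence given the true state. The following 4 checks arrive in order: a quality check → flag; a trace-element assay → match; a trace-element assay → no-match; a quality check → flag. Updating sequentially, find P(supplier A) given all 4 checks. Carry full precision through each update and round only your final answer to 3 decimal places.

After a quality check='flag': P(supplier A) = 0.3·0.4000 / (0.3·0.4000 + 0.55·0.6000) ≈ 0.2667
After a trace-element assay='match': P(supplier A) = 0.8·0.2667 / (0.8·0.2667 + 0.85·0.7333) ≈ 0.2550
After a trace-element assay='no-match': P(supplier A) = 0.2·0.2550 / (0.2·0.2550 + 0.15·0.7450) ≈ 0.3133
After a quality check='flag': P(supplier A) = 0.3·0.3133 / (0.3·0.3133 + 0.55·0.6867) ≈ 0.1993

0.199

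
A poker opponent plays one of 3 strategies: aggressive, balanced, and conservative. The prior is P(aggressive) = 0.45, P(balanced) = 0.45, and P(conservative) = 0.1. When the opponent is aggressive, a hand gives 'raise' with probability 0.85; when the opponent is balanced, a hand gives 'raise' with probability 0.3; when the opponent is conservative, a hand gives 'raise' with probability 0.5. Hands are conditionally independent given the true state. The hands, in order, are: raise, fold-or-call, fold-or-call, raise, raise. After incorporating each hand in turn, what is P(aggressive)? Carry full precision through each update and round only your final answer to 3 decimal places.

After 'raise': normaliser = 0.85·0.4500 + 0.3·0.4500 + 0.5·0.1000; P(aggressive) ≈ 0.6740, P(balanced) ≈ 0.2379, P(conservative) ≈ 0.0881
After 'fold-or-call': normaliser = 0.15·0.6740 + 0.7·0.2379 + 0.5·0.0881; P(aggressive) ≈ 0.3244, P(balanced) ≈ 0.5343, P(conservative) ≈ 0.1413
After 'fold-or-call': normaliser = 0.15·0.3244 + 0.7·0.5343 + 0.5·0.1413; P(aggressive) ≈ 0.0986, P(balanced) ≈ 0.7581, P(conservative) ≈ 0.1433
After 'raise': normaliser = 0.85·0.0986 + 0.3·0.7581 + 0.5·0.1433; P(aggressive) ≈ 0.2190, P(balanced) ≈ 0.5940, P(conservative) ≈ 0.1871
After 'raise': normaliser = 0.85·0.2190 + 0.3·0.5940 + 0.5·0.1871; P(aggressive) ≈ 0.4065, P(balanced) ≈ 0.3892, P(conservative) ≈ 0.2043

0.406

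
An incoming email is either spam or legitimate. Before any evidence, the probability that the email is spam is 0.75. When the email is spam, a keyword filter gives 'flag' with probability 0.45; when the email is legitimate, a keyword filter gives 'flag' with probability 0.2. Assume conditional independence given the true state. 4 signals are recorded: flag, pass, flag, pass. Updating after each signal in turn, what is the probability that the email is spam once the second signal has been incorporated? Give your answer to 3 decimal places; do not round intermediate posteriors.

0.823

After 'flag': P(spam) = 0.45·0.7500 / (0.45·0.7500 + 0.2·0.2500) ≈ 0.8710
After 'pass': P(spam) = 0.55·0.8710 / (0.55·0.8710 + 0.8·0.1290) ≈ 0.8227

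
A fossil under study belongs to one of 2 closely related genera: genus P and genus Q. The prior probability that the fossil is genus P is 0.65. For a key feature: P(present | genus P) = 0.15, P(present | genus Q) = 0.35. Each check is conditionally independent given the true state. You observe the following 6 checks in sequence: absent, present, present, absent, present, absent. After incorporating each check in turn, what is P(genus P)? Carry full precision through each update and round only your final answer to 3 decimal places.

Each posterior becomes the prior for the next update.
After 'absent': P(genus P) = 0.85·0.6500 / (0.85·0.6500 + 0.65·0.3500) ≈ 0.7083
After 'present': P(genus P) = 0.15·0.7083 / (0.15·0.7083 + 0.35·0.2917) ≈ 0.5100
After 'present': P(genus P) = 0.15·0.5100 / (0.15·0.5100 + 0.35·0.4900) ≈ 0.3085
After 'absent': P(genus P) = 0.85·0.3085 / (0.85·0.3085 + 0.65·0.6915) ≈ 0.3684
After 'present': P(genus P) = 0.15·0.3684 / (0.15·0.3684 + 0.35·0.6316) ≈ 0.2000
After 'absent': P(genus P) = 0.85·0.2000 / (0.85·0.2000 + 0.65·0.8000) ≈ 0.2464

0.246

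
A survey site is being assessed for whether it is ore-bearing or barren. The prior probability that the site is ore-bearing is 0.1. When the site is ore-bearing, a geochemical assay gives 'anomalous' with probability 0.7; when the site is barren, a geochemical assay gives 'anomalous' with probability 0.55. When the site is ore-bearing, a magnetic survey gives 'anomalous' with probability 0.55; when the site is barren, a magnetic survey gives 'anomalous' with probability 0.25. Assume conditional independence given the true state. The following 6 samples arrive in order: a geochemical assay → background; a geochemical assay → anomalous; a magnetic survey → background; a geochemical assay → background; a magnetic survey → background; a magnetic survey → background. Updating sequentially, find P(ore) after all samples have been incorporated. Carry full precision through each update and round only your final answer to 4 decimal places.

0.0134

Each posterior becomes the prior for the next update.
After a geochemical assay='background': P(ore) = 0.3·0.1000 / (0.3·0.1000 + 0.45·0.9000) ≈ 0.0690
After a geochemical assay='anomalous': P(ore) = 0.7·0.0690 / (0.7·0.0690 + 0.55·0.9310) ≈ 0.0862
After a magnetic survey='background': P(ore) = 0.45·0.0862 / (0.45·0.0862 + 0.75·0.9138) ≈ 0.0535
After a geochemical assay='background': P(ore) = 0.3·0.0535 / (0.3·0.0535 + 0.45·0.9465) ≈ 0.0363
After a magnetic survey='background': P(ore) = 0.45·0.0363 / (0.45·0.0363 + 0.75·0.9637) ≈ 0.0221
After a magnetic survey='background': P(ore) = 0.45·0.0221 / (0.45·0.0221 + 0.75·0.9779) ≈ 0.0134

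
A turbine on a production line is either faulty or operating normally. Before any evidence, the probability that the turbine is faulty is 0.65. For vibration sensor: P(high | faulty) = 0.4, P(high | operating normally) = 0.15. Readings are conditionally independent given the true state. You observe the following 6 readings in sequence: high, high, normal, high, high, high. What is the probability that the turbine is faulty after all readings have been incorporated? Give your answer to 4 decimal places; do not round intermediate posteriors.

After 'high': P(faulty) = 0.4·0.6500 / (0.4·0.6500 + 0.15·0.3500) ≈ 0.8320
After 'high': P(faulty) = 0.4·0.8320 / (0.4·0.8320 + 0.15·0.1680) ≈ 0.9296
After 'normal': P(faulty) = 0.6·0.9296 / (0.6·0.9296 + 0.85·0.0704) ≈ 0.9031
After 'high': P(faulty) = 0.4·0.9031 / (0.4·0.9031 + 0.15·0.0969) ≈ 0.9613
After 'high': P(faulty) = 0.4·0.9613 / (0.4·0.9613 + 0.15·0.0387) ≈ 0.9851
After 'high': P(faulty) = 0.4·0.9851 / (0.4·0.9851 + 0.15·0.0149) ≈ 0.9944

0.9944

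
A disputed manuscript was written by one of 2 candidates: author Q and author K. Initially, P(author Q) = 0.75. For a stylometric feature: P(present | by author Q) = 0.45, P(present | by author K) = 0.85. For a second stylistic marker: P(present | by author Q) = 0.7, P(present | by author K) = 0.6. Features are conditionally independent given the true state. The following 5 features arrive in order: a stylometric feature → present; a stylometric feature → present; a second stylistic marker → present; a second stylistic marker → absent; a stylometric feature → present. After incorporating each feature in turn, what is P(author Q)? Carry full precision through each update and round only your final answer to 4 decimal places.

0.2803

After a stylometric feature='present': P(author Q) = 0.45·0.7500 / (0.45·0.7500 + 0.85·0.2500) ≈ 0.6136
After a stylometric feature='present': P(author Q) = 0.45·0.6136 / (0.45·0.6136 + 0.85·0.3864) ≈ 0.4568
After a second stylistic marker='present': P(author Q) = 0.7·0.4568 / (0.7·0.4568 + 0.6·0.5432) ≈ 0.4952
After a second stylistic marker='absent': P(author Q) = 0.3·0.4952 / (0.3·0.4952 + 0.4·0.5048) ≈ 0.4239
After a stylometric feature='present': P(author Q) = 0.45·0.4239 / (0.45·0.4239 + 0.85·0.5761) ≈ 0.2803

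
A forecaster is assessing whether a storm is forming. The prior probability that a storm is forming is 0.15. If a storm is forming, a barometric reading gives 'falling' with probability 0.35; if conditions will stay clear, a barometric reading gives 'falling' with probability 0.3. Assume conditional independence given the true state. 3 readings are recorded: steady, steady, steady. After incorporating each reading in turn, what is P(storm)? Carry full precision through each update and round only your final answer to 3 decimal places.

0.124

After 'steady': P(storm) = 0.65·0.1500 / (0.65·0.1500 + 0.7·0.8500) ≈ 0.1408
After 'steady': P(storm) = 0.65·0.1408 / (0.65·0.1408 + 0.7·0.8592) ≈ 0.1321
After 'steady': P(storm) = 0.65·0.1321 / (0.65·0.1321 + 0.7·0.8679) ≈ 0.1238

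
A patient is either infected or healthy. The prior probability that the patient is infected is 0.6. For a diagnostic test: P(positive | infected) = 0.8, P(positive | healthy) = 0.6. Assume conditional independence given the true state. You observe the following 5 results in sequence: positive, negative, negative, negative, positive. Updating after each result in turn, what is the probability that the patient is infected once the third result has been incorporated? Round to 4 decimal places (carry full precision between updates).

Each posterior becomes the prior for the next update.
After 'positive': P(infected) = 0.8·0.6000 / (0.8·0.6000 + 0.6·0.4000) ≈ 0.6667
After 'negative': P(infected) = 0.2·0.6667 / (0.2·0.6667 + 0.4·0.3333) ≈ 0.5000
After 'negative': P(infected) = 0.2·0.5000 / (0.2·0.5000 + 0.4·0.5000) ≈ 0.3333

0.3333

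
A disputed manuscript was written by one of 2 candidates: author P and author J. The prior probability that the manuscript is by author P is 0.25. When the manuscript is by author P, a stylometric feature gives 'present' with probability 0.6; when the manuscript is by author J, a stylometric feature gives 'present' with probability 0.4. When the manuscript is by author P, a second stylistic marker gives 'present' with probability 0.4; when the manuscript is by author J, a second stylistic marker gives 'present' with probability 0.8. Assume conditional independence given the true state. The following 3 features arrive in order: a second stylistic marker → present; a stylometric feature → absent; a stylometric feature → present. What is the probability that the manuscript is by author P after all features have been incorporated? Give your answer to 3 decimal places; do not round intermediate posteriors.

0.143

After a second stylistic marker='present': P(author P) = 0.4·0.2500 / (0.4·0.2500 + 0.8·0.7500) ≈ 0.1429
After a stylometric feature='absent': P(author P) = 0.4·0.1429 / (0.4·0.1429 + 0.6·0.8571) ≈ 0.1000
After a stylometric feature='present': P(author P) = 0.6·0.1000 / (0.6·0.1000 + 0.4·0.9000) ≈ 0.1429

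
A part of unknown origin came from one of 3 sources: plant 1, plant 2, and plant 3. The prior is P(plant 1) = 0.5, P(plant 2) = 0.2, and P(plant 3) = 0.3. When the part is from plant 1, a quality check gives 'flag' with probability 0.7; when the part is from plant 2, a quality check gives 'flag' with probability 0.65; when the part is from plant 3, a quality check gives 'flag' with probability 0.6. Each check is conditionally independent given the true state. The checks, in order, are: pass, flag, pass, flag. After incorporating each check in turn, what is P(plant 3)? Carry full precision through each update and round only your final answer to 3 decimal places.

0.348

Apply Bayes' rule sequentially, carrying P(plant 3) forward.
After 'pass': normaliser = 0.3·0.5000 + 0.35·0.2000 + 0.4·0.3000; P(plant 1) ≈ 0.4412, P(plant 2) ≈ 0.2059, P(plant 3) ≈ 0.3529
After 'flag': normaliser = 0.7·0.4412 + 0.65·0.2059 + 0.6·0.3529; P(plant 1) ≈ 0.4719, P(plant 2) ≈ 0.2045, P(plant 3) ≈ 0.3236
After 'pass': normaliser = 0.3·0.4719 + 0.35·0.2045 + 0.4·0.3236; P(plant 1) ≈ 0.4133, P(plant 2) ≈ 0.2089, P(plant 3) ≈ 0.3778
After 'flag': normaliser = 0.7·0.4133 + 0.65·0.2089 + 0.6·0.3778; P(plant 1) ≈ 0.4438, P(plant 2) ≈ 0.2084, P(plant 3) ≈ 0.3478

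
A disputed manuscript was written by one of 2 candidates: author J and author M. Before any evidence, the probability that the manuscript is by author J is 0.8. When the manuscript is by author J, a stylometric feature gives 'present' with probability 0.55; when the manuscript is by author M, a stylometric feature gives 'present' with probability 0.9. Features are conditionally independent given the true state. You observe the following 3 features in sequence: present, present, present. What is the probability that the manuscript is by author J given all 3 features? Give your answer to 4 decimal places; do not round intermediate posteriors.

0.4772

After 'present': P(author J) = 0.55·0.8000 / (0.55·0.8000 + 0.9·0.2000) ≈ 0.7097
After 'present': P(author J) = 0.55·0.7097 / (0.55·0.7097 + 0.9·0.2903) ≈ 0.5990
After 'present': P(author J) = 0.55·0.5990 / (0.55·0.5990 + 0.9·0.4010) ≈ 0.4772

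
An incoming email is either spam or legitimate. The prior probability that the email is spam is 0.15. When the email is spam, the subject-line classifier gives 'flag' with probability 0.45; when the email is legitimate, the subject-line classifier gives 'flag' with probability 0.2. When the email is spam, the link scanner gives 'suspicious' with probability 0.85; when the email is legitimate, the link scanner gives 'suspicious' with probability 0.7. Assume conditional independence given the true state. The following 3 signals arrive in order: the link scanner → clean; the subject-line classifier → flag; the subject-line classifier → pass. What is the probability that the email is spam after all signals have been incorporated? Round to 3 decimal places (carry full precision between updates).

0.120

Apply Bayes' rule sequentially, carrying P(spam) forward.
After the link scanner='clean': P(spam) = 0.15·0.1500 / (0.15·0.1500 + 0.3·0.8500) ≈ 0.0811
After the subject-line classifier='flag': P(spam) = 0.45·0.0811 / (0.45·0.0811 + 0.2·0.9189) ≈ 0.1656
After the subject-line classifier='pass': P(spam) = 0.55·0.1656 / (0.55·0.1656 + 0.8·0.8344) ≈ 0.1201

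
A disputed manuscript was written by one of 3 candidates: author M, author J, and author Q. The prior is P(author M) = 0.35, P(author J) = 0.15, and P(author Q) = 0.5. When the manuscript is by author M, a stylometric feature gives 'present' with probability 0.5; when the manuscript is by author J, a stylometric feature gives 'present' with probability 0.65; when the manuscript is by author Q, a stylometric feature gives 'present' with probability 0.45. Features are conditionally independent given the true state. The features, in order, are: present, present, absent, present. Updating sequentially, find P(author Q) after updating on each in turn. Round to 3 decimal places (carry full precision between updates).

After 'present': normaliser = 0.5·0.3500 + 0.65·0.1500 + 0.45·0.5000; P(author M) ≈ 0.3518, P(author J) ≈ 0.1960, P(author Q) ≈ 0.4523
After 'present': normaliser = 0.5·0.3518 + 0.65·0.1960 + 0.45·0.4523; P(author M) ≈ 0.3471, P(author J) ≈ 0.2514, P(author Q) ≈ 0.4016
After 'absent': normaliser = 0.5·0.3471 + 0.35·0.2514 + 0.55·0.4016; P(author M) ≈ 0.3597, P(author J) ≈ 0.1824, P(author Q) ≈ 0.4579
After 'present': normaliser = 0.5·0.3597 + 0.65·0.1824 + 0.45·0.4579; P(author M) ≈ 0.3565, P(author J) ≈ 0.2350, P(author Q) ≈ 0.4085

0.408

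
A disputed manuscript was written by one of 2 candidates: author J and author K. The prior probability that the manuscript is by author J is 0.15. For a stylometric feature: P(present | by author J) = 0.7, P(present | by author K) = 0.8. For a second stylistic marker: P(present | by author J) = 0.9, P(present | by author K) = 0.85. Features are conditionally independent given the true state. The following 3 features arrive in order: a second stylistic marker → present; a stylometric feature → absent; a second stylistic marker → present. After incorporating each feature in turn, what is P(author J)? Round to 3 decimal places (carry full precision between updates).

0.229

After a second stylistic marker='present': P(author J) = 0.9·0.1500 / (0.9·0.1500 + 0.85·0.8500) ≈ 0.1574
After a stylometric feature='absent': P(author J) = 0.3·0.1574 / (0.3·0.1574 + 0.2·0.8426) ≈ 0.2189
After a second stylistic marker='present': P(author J) = 0.9·0.2189 / (0.9·0.2189 + 0.85·0.7811) ≈ 0.2288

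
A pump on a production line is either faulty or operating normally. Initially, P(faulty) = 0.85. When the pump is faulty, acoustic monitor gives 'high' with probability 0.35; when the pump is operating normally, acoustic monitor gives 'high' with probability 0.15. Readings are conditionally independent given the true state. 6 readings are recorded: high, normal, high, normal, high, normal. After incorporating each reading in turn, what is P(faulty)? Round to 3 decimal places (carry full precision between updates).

Apply Bayes' rule sequentially, carrying P(faulty) forward.
After 'high': P(faulty) = 0.35·0.8500 / (0.35·0.8500 + 0.15·0.1500) ≈ 0.9297
After 'normal': P(faulty) = 0.65·0.9297 / (0.65·0.9297 + 0.85·0.0703) ≈ 0.9100
After 'high': P(faulty) = 0.35·0.9100 / (0.35·0.9100 + 0.15·0.0900) ≈ 0.9593
After 'normal': P(faulty) = 0.65·0.9593 / (0.65·0.9593 + 0.85·0.0407) ≈ 0.9475
After 'high': P(faulty) = 0.35·0.9475 / (0.35·0.9475 + 0.15·0.0525) ≈ 0.9768
After 'normal': P(faulty) = 0.65·0.9768 / (0.65·0.9768 + 0.85·0.0232) ≈ 0.9699

0.970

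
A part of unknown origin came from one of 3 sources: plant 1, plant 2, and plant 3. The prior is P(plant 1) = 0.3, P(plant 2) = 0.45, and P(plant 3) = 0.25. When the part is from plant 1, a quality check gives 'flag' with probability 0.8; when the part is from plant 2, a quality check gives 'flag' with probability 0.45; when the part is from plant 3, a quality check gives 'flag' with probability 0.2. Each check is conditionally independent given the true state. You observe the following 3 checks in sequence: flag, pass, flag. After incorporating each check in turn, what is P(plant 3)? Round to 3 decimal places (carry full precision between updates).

After 'flag': normaliser = 0.8·0.3000 + 0.45·0.4500 + 0.2·0.2500; P(plant 1) ≈ 0.4873, P(plant 2) ≈ 0.4112, P(plant 3) ≈ 0.1015
After 'pass': normaliser = 0.2·0.4873 + 0.55·0.4112 + 0.8·0.1015; P(plant 1) ≈ 0.2408, P(plant 2) ≈ 0.5586, P(plant 3) ≈ 0.2006
After 'flag': normaliser = 0.8·0.2408 + 0.45·0.5586 + 0.2·0.2006; P(plant 1) ≈ 0.3979, P(plant 2) ≈ 0.5193, P(plant 3) ≈ 0.0829

0.083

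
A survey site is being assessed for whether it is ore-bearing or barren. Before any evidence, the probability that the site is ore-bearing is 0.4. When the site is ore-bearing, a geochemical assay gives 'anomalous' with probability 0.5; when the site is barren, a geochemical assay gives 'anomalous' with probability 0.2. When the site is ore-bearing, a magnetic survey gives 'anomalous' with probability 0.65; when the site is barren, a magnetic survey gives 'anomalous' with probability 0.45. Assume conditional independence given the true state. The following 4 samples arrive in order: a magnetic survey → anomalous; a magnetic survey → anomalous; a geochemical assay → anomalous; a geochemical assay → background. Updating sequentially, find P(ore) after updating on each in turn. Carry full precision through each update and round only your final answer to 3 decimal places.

After a magnetic survey='anomalous': P(ore) = 0.65·0.4000 / (0.65·0.4000 + 0.45·0.6000) ≈ 0.4906
After a magnetic survey='anomalous': P(ore) = 0.65·0.4906 / (0.65·0.4906 + 0.45·0.5094) ≈ 0.5818
After a geochemical assay='anomalous': P(ore) = 0.5·0.5818 / (0.5·0.5818 + 0.2·0.4182) ≈ 0.7767
After a geochemical assay='background': P(ore) = 0.5·0.7767 / (0.5·0.7767 + 0.8·0.2233) ≈ 0.6849

0.685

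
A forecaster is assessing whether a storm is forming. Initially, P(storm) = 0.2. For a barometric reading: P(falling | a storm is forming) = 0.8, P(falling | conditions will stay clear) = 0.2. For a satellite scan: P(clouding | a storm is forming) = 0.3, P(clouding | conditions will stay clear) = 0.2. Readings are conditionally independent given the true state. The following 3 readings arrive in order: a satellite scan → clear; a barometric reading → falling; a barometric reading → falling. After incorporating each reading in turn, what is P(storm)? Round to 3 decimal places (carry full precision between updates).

After a satellite scan='clear': P(storm) = 0.7·0.2000 / (0.7·0.2000 + 0.8·0.8000) ≈ 0.1795
After a barometric reading='falling': P(storm) = 0.8·0.1795 / (0.8·0.1795 + 0.2·0.8205) ≈ 0.4667
After a barometric reading='falling': P(storm) = 0.8·0.4667 / (0.8·0.4667 + 0.2·0.5333) ≈ 0.7778

0.778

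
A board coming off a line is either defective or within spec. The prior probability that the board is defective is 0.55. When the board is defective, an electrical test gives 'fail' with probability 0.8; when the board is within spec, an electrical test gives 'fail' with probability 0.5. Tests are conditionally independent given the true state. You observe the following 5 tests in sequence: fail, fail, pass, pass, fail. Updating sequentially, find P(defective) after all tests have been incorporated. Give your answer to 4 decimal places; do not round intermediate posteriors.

0.4448

Apply Bayes' rule sequentially, carrying P(defective) forward.
After 'fail': P(defective) = 0.8·0.5500 / (0.8·0.5500 + 0.5·0.4500) ≈ 0.6617
After 'fail': P(defective) = 0.8·0.6617 / (0.8·0.6617 + 0.5·0.3383) ≈ 0.7578
After 'pass': P(defective) = 0.2·0.7578 / (0.2·0.7578 + 0.5·0.2422) ≈ 0.5559
After 'pass': P(defective) = 0.2·0.5559 / (0.2·0.5559 + 0.5·0.4441) ≈ 0.3336
After 'fail': P(defective) = 0.8·0.3336 / (0.8·0.3336 + 0.5·0.6664) ≈ 0.4448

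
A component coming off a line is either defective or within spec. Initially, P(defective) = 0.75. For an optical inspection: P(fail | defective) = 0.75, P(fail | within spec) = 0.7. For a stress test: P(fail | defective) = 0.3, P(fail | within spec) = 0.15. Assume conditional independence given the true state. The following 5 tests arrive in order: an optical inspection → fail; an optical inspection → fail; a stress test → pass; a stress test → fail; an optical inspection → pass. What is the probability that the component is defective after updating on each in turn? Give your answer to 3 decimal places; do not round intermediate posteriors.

0.825

Apply Bayes' rule sequentially, carrying P(defective) forward.
After an optical inspection='fail': P(defective) = 0.75·0.7500 / (0.75·0.7500 + 0.7·0.2500) ≈ 0.7627
After an optical inspection='fail': P(defective) = 0.75·0.7627 / (0.75·0.7627 + 0.7·0.2373) ≈ 0.7750
After a stress test='pass': P(defective) = 0.7·0.7750 / (0.7·0.7750 + 0.85·0.2250) ≈ 0.7393
After a stress test='fail': P(defective) = 0.3·0.7393 / (0.3·0.7393 + 0.15·0.2607) ≈ 0.8501
After an optical inspection='pass': P(defective) = 0.25·0.8501 / (0.25·0.8501 + 0.3·0.1499) ≈ 0.8254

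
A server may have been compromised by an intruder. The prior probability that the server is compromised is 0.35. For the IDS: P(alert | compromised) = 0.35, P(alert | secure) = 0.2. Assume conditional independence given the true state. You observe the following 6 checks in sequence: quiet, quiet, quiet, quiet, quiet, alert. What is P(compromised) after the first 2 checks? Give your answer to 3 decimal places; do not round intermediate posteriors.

Apply Bayes' rule sequentially, carrying P(compromised) forward.
After 'quiet': P(compromised) = 0.65·0.3500 / (0.65·0.3500 + 0.8·0.6500) ≈ 0.3043
After 'quiet': P(compromised) = 0.65·0.3043 / (0.65·0.3043 + 0.8·0.6957) ≈ 0.2622

0.262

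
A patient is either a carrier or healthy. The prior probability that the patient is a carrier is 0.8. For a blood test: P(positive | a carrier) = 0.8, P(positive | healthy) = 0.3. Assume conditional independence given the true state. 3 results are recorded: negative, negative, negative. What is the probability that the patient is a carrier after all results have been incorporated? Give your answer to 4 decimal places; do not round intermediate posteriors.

After 'negative': P(carrier) = 0.2·0.8000 / (0.2·0.8000 + 0.7·0.2000) ≈ 0.5333
After 'negative': P(carrier) = 0.2·0.5333 / (0.2·0.5333 + 0.7·0.4667) ≈ 0.2462
After 'negative': P(carrier) = 0.2·0.2462 / (0.2·0.2462 + 0.7·0.7538) ≈ 0.0853

0.0853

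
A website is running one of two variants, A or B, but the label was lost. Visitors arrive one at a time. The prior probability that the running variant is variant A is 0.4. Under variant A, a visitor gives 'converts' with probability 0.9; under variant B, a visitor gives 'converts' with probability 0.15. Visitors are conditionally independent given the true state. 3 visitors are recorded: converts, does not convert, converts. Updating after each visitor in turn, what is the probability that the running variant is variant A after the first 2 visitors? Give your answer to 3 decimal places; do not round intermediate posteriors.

0.320

After 'converts': P(A) = 0.9·0.4000 / (0.9·0.4000 + 0.15·0.6000) ≈ 0.8000
After 'does not convert': P(A) = 0.1·0.8000 / (0.1·0.8000 + 0.85·0.2000) ≈ 0.3200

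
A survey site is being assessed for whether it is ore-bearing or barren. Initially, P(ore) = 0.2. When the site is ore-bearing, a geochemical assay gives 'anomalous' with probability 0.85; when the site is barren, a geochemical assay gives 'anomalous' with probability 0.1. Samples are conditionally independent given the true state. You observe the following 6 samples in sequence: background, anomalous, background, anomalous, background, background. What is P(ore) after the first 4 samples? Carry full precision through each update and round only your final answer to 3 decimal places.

0.334

After 'background': P(ore) = 0.15·0.2000 / (0.15·0.2000 + 0.9·0.8000) ≈ 0.0400
After 'anomalous': P(ore) = 0.85·0.0400 / (0.85·0.0400 + 0.1·0.9600) ≈ 0.2615
After 'background': P(ore) = 0.15·0.2615 / (0.15·0.2615 + 0.9·0.7385) ≈ 0.0557
After 'anomalous': P(ore) = 0.85·0.0557 / (0.85·0.0557 + 0.1·0.9443) ≈ 0.3341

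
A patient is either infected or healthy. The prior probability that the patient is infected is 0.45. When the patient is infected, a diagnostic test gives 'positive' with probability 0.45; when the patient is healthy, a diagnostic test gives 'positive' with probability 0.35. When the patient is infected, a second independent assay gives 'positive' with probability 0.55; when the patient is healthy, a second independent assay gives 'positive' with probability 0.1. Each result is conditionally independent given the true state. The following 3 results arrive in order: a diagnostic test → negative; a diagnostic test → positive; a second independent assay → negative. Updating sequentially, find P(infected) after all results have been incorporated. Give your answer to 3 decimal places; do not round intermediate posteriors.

Apply Bayes' rule sequentially, carrying P(infected) forward.
After a diagnostic test='negative': P(infected) = 0.55·0.4500 / (0.55·0.4500 + 0.65·0.5500) ≈ 0.4091
After a diagnostic test='positive': P(infected) = 0.45·0.4091 / (0.45·0.4091 + 0.35·0.5909) ≈ 0.4709
After a second independent assay='negative': P(infected) = 0.45·0.4709 / (0.45·0.4709 + 0.9·0.5291) ≈ 0.3080

0.308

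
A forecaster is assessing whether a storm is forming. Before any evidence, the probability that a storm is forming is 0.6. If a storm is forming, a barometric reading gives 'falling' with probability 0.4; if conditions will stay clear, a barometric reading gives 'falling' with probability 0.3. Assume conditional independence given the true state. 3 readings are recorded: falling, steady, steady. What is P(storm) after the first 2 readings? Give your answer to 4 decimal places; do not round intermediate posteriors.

0.6316

After 'falling': P(storm) = 0.4·0.6000 / (0.4·0.6000 + 0.3·0.4000) ≈ 0.6667
After 'steady': P(storm) = 0.6·0.6667 / (0.6·0.6667 + 0.7·0.3333) ≈ 0.6316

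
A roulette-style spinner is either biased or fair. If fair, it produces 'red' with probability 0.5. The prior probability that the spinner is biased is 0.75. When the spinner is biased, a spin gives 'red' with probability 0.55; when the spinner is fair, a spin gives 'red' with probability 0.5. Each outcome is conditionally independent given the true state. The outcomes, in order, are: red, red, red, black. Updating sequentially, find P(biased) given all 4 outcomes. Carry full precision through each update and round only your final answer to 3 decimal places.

After 'red': P(biased) = 0.55·0.7500 / (0.55·0.7500 + 0.5·0.2500) ≈ 0.7674
After 'red': P(biased) = 0.55·0.7674 / (0.55·0.7674 + 0.5·0.2326) ≈ 0.7840
After 'red': P(biased) = 0.55·0.7840 / (0.55·0.7840 + 0.5·0.2160) ≈ 0.7997
After 'black': P(biased) = 0.45·0.7997 / (0.45·0.7997 + 0.5·0.2003) ≈ 0.7823

0.782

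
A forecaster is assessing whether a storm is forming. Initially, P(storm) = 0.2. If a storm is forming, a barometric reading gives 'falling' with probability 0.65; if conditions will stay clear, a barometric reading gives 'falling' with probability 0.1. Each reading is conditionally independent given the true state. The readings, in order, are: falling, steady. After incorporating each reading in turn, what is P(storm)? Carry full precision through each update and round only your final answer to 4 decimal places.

After 'falling': P(storm) = 0.65·0.2000 / (0.65·0.2000 + 0.1·0.8000) ≈ 0.6190
After 'steady': P(storm) = 0.35·0.6190 / (0.35·0.6190 + 0.9·0.3810) ≈ 0.3872

0.3872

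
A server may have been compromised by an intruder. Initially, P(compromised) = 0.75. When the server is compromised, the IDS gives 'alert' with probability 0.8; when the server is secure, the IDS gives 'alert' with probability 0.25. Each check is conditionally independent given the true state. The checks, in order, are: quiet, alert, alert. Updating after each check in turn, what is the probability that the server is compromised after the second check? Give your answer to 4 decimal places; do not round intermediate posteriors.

Each posterior becomes the prior for the next update.
After 'quiet': P(compromised) = 0.2·0.7500 / (0.2·0.7500 + 0.75·0.2500) ≈ 0.4444
After 'alert': P(compromised) = 0.8·0.4444 / (0.8·0.4444 + 0.25·0.5556) ≈ 0.7191

0.7191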